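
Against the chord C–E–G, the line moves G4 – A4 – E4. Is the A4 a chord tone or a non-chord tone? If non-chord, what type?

Non-chord tone — an escape tone.

The harmony at that moment is C major triad (C, E, G); A4 is not a chord tone.
It is approached by step up from G4 and left by leap down to E4.
Step in, leap out — an escape tone.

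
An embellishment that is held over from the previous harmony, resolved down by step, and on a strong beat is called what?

Suspension.

Approach: by preparation — the pitch is first a chord tone, then held (tied or repeated) while the harmony changes under it. Departure: down by step. Metric position: strong.
A prepared dissonance that resolves downward by step — a suspension. (The same figure resolving upward would be a retardation.)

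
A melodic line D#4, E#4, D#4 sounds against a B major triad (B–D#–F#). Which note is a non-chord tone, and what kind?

E#4 is a neighbor tone.

The harmony at that moment is B major triad (B, D#, F#); E#4 is not a chord tone.
It is approached by step up from D#4 and left by step down to D#4.
Step away and step back to the same note — a neighbor tone (upper neighbor).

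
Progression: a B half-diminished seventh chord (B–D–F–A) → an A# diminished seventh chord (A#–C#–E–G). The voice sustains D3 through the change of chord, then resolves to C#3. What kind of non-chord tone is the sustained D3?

D3 is a suspension.

The harmony at that moment is A# diminished seventh chord (A#, C#, E, G); D3 is not a chord tone.
It is held over (the same pitch as the preceding D3) and left by step down to C#3.
Held over from the previous chord and resolving down by step — a suspension.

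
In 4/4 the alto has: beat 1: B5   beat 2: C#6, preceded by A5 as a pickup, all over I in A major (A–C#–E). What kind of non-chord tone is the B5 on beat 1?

Passing tone.

The harmony at that moment is A major triad (A, C#, E); B5 is not a chord tone.
It is approached by step up from A5 and left by step up to C#6.
Step in, step out in the same direction — a passing tone.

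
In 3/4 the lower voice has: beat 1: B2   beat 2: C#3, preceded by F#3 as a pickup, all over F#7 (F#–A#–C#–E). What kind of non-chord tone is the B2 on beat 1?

The harmony at that moment is F# dominant seventh chord (F#, A#, C#, E); B2 is not a chord tone.
It is approached by leap down from F#3 and left by step up to C#3.
Leap in, step out, metrically accented — an appoggiatura.

Appoggiatura.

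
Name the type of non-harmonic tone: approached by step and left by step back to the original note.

Neighbor tone.

Approach: by step. Departure: by step in the opposite direction, back to the starting pitch.
Stepwise on both sides but reversing to return to the same chord tone — a neighbor tone. (Had it continued onward in the same direction it would be a passing tone instead.)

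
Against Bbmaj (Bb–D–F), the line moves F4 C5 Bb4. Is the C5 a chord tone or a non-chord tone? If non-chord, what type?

The harmony at that moment is Bb major triad (Bb, D, F); C5 is not a chord tone.
It is approached by leap up from F4 and left by step down to Bb4.
Leap in, step out — an appoggiatura.

Non-chord tone — an appoggiatura.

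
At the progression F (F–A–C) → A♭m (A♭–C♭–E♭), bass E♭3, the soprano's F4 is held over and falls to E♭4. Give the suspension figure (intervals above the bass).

At the second chord the bass is E♭3. The suspended F4 lies a ninth above the bass; after resolving down by step to E♭4, the interval above the bass becomes an octave.
Suspension figures are named by those two intervals: 9–8.

9–8 suspension.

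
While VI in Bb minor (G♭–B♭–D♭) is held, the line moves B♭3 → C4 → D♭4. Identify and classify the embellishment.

C4 is a passing tone.

The harmony at that moment is G♭ major triad (G♭, B♭, D♭); C4 is not a chord tone.
It is approached by step up from B♭3 and left by step up to D♭4.
Step in, step out in the same direction — a passing tone.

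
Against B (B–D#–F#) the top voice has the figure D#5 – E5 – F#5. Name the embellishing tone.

The harmony at that moment is B major triad (B, D#, F#); E5 is not a chord tone.
It is approached by step up from D#5 and left by step up to F#5.
Step in, step out in the same direction — a passing tone.

E5 is a passing tone.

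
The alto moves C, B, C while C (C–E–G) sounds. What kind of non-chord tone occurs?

B is a neighbor tone.

The harmony at that moment is C major triad (C, E, G); B is not a chord tone.
It is approached by step down from C and left by step up to C.
Step away and step back to the same note — a neighbor tone (lower neighbor).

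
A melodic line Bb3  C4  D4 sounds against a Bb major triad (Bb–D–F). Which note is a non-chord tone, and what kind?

The harmony at that moment is Bb major triad (Bb, D, F); C4 is not a chord tone.
It is approached by step up from Bb3 and left by step up to D4.
Step in, step out in the same direction — a passing tone.

C4 is a passing tone.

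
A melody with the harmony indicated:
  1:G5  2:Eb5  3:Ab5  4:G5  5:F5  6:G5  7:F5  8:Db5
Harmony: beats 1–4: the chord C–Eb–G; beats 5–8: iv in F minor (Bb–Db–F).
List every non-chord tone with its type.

The harmony at that moment is C minor triad (C, Eb, G); Ab5 is not a chord tone.
It is approached by leap up from Eb5 and left by step down to G5.
Leap in, step out — an appoggiatura.
The harmony at that moment is Bb minor triad (Bb, Db, F); G5 is not a chord tone.
It is approached by step up from F5 and left by step down to F5.
Step away and step back to the same note — a neighbor tone (upper neighbor).

Ab5 (beat 3) — appoggiatura; G5 (beat 6) — neighbor tone.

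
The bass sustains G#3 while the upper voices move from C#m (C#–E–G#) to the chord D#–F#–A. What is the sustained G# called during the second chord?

The harmony at that moment is D# diminished triad (D#, F#, A); G#3 is not a chord tone.
It is held over (the same pitch as the preceding G#3) and then sustained as the same pitch into the next harmony.
Sustained through a change of harmony — a pedal tone.

Pedal tone (pedal point).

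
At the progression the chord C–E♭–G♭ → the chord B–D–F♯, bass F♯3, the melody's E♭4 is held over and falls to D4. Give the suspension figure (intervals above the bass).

At the second chord the bass is F♯3. The suspended E♭4 lies a seventh above the bass; after resolving down by step to D4, the interval above the bass becomes a sixth.
Suspension figures are named by those two intervals: 7–6.

7–6 suspension.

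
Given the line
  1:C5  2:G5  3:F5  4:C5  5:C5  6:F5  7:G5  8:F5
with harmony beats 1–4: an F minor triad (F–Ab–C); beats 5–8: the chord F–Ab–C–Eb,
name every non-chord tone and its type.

The harmony at that moment is F minor triad (F, Ab, C); G5 is not a chord tone.
It is approached by leap up from C5 and left by step down to F5.
Leap in, step out — an appoggiatura.
The harmony at that moment is F minor seventh chord (F, Ab, C, Eb); G5 is not a chord tone.
It is approached by step up from F5 and left by step down to F5.
Step away and step back to the same note — a neighbor tone (upper neighbor).

G5 (beat 2) — appoggiatura; G5 (beat 7) — neighbor tone.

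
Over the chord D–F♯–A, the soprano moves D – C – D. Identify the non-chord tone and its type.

C is a neighbor tone.

The harmony at that moment is D major triad (D, F♯, A); C is not a chord tone.
It is approached by step down from D and left by step up to D.
Step away and step back to the same note — a neighbor tone (lower neighbor).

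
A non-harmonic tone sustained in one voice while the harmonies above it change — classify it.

Pedal tone.

Approach: none. Departure: none — a single pitch is sustained while the chords change around it, passing through harmonies that do not contain it.
No melodic motion at all; the dissonance is created entirely by the moving harmonies against the stationary note — a pedal tone (pedal point).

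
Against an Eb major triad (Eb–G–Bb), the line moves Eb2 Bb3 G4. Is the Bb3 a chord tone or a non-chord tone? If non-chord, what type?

Eb major triad contains Eb, G, Bb; Bb is the fifth, so it is a chord tone.

Chord tone (the fifth of Eb major triad).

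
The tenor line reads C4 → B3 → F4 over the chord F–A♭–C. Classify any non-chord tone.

The harmony at that moment is F minor triad (F, A♭, C); B3 is not a chord tone.
It is approached by step down from C4 and left by leap up to F4.
Step in, leap out — an escape tone.

B3 is an escape tone.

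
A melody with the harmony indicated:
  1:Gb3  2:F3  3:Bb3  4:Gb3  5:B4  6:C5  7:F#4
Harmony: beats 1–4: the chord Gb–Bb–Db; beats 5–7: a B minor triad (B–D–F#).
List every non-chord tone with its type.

F3 (beat 2) — escape tone; C5 (beat 6) — escape tone.

The harmony at that moment is Gb major triad (Gb, Bb, Db); F3 is not a chord tone.
It is approached by step down from Gb3 and left by leap up to Bb3.
Step in, leap out — an escape tone.
The harmony at that moment is B minor triad (B, D, F#); C5 is not a chord tone.
It is approached by step up from B4 and left by leap down to F#4.
Step in, leap out — an escape tone.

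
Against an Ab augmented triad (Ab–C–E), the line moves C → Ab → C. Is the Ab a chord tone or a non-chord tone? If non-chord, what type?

Chord tone (the root of Ab augmented triad).

Ab augmented triad contains Ab, C, E; Ab is the root, so it is a chord tone.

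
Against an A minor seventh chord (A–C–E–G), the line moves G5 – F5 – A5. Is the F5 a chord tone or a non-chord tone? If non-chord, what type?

Non-chord tone — an escape tone.

The harmony at that moment is A minor seventh chord (A, C, E, G); F5 is not a chord tone.
It is approached by step down from G5 and left by leap up to A5.
Step in, leap out — an escape tone.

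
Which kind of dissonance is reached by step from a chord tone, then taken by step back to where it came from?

Neighbor tone.

Approach: by step. Departure: by step in the opposite direction, back to the starting pitch.
Stepwise on both sides but reversing to return to the same chord tone — a neighbor tone. (Had it continued onward in the same direction it would be a passing tone instead.)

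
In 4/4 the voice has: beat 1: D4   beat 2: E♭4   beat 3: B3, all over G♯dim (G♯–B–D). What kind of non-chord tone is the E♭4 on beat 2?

The harmony at that moment is G♯ diminished triad (G♯, B, D); E♭4 is not a chord tone.
It is approached by step up from D4 and left by leap down to B3.
Step in, leap out, on a weak beat — an escape tone.

Escape tone.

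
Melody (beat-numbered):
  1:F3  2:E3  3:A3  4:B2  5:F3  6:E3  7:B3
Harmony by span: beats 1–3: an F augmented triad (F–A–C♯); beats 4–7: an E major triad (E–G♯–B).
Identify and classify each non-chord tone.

The harmony at that moment is F augmented triad (F, A, C♯); E3 is not a chord tone.
It is approached by step down from F3 and left by leap up to A3.
Step in, leap out — an escape tone.
The harmony at that moment is E major triad (E, G♯, B); F3 is not a chord tone.
It is approached by leap up from B2 and left by step down to E3.
Leap in, step out — an appoggiatura.

E3 (beat 2) — escape tone; F3 (beat 5) — appoggiatura.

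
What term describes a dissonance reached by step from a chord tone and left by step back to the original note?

Approach: by step. Departure: by step in the opposite direction, back to the starting pitch.
Stepwise on both sides but reversing to return to the same chord tone — a neighbor tone. (Had it continued onward in the same direction it would be a passing tone instead.)

Neighbor tone.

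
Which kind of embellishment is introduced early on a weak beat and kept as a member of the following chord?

Approach: ahead of the chord change (typically by step), so it is dissonant against the current harmony. Departure: none — the same pitch is restated or held and is a chord tone of the new harmony.
Dissonant first, consonant once the harmony catches up: the note simply arrives early — an anticipation. (The reverse timing, consonant first and dissonant after the change, would be a suspension or retardation.)

Anticipation.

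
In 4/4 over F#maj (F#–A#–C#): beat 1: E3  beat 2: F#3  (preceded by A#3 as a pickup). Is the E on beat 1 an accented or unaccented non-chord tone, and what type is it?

The harmony at that moment is F# major triad (F#, A#, C#); E3 is not a chord tone.
It is approached by leap down from A#3 and left by step up to F#3.
Leap in, step out — an appoggiatura.
It falls on the downbeat, so it is accented.

Accented appoggiatura.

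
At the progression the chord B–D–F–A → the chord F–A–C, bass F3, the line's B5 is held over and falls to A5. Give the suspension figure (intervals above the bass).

At the second chord the bass is F3. The suspended B5 lies a fourth above the bass; after resolving down by step to A5, the interval above the bass becomes a third.
Suspension figures are named by those two intervals: 4–3.

4–3 suspension.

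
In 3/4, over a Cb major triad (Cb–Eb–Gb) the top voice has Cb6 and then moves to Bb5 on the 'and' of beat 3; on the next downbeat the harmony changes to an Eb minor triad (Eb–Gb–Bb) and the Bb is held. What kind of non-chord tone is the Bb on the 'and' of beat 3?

Anticipation.

The harmony at that moment is Cb major triad (Cb, Eb, Gb); Bb5 is not a chord tone.
It is approached by step down from Cb6 and then sustained as the same pitch into the next harmony.
Arriving early and becoming a chord tone when the harmony changes — an anticipation.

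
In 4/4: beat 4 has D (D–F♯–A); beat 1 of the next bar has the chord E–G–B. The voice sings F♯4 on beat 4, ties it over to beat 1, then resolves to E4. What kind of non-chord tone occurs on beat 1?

Suspension.

The harmony at that moment is E minor triad (E, G, B); F♯4 is not a chord tone.
It is held over (the same pitch as the preceding F♯4) and left by step down to E4.
Held over from the previous chord and resolving down by step — a suspension.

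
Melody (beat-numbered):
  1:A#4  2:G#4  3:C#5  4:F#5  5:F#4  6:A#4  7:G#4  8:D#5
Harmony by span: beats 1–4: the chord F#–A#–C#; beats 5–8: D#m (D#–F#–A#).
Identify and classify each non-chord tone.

The harmony at that moment is F# major triad (F#, A#, C#); G#4 is not a chord tone.
It is approached by step down from A#4 and left by leap up to C#5.
Step in, leap out — an escape tone.
The harmony at that moment is D# minor triad (D#, F#, A#); G#4 is not a chord tone.
It is approached by step down from A#4 and left by leap up to D#5.
Step in, leap out — an escape tone.

G#4 (beat 2) — escape tone; G#4 (beat 7) — escape tone.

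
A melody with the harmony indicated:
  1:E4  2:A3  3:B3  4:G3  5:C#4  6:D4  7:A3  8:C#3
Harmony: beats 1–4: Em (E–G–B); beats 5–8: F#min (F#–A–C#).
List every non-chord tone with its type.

A3 (beat 2) — appoggiatura; D4 (beat 6) — escape tone.

The harmony at that moment is E minor triad (E, G, B); A3 is not a chord tone.
It is approached by leap down from E4 and left by step up to B3.
Leap in, step out — an appoggiatura.
The harmony at that moment is F# minor triad (F#, A, C#); D4 is not a chord tone.
It is approached by step up from C#4 and left by leap down to A3.
Step in, leap out — an escape tone.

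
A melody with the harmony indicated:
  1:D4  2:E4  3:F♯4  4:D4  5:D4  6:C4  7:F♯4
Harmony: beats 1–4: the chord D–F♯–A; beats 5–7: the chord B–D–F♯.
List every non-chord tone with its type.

The harmony at that moment is D major triad (D, F♯, A); E4 is not a chord tone.
It is approached by step up from D4 and left by step up to F♯4.
Step in, step out in the same direction — a passing tone.
The harmony at that moment is B minor triad (B, D, F♯); C4 is not a chord tone.
It is approached by step down from D4 and left by leap up to F♯4.
Step in, leap out — an escape tone.

E4 (beat 2) — passing tone; C4 (beat 6) — escape tone.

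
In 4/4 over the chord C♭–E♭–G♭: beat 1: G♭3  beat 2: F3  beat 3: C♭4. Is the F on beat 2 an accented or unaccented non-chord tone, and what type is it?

Unaccented escape tone.

The harmony at that moment is C♭ major triad (C♭, E♭, G♭); F3 is not a chord tone.
It is approached by step down from G♭3 and left by leap up to C♭4.
Step in, leap out — an escape tone.
It falls on a weak beat, so it is unaccented.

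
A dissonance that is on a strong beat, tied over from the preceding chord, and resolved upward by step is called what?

Approach: by preparation — the pitch is first a chord tone, then held (tied or repeated) while the harmony changes under it. Departure: up by step. Metric position: strong.
A prepared dissonance that resolves upward by step — a retardation. (The same figure resolving downward would be a suspension.)

Retardation.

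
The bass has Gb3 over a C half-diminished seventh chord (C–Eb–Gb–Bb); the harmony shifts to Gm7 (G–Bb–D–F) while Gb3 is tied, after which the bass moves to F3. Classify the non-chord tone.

The harmony at that moment is G minor seventh chord (G, Bb, D, F); Gb3 is not a chord tone.
It is held over (the same pitch as the preceding Gb3) and left by step down to F3.
Held over from the previous chord and resolving down by step — a suspension.

Gb3 is a suspension.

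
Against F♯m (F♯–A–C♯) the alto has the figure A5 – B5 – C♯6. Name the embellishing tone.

B5 is a passing tone.

The harmony at that moment is F♯ minor triad (F♯, A, C♯); B5 is not a chord tone.
It is approached by step up from A5 and left by step up to C♯6.
Step in, step out in the same direction — a passing tone.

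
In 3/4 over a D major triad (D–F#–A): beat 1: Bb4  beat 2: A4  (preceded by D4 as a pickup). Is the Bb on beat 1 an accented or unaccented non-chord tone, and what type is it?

Accented appoggiatura.

The harmony at that moment is D major triad (D, F#, A); Bb4 is not a chord tone.
It is approached by leap up from D4 and left by step down to A4.
Leap in, step out — an appoggiatura.
It falls on the downbeat, so it is accented.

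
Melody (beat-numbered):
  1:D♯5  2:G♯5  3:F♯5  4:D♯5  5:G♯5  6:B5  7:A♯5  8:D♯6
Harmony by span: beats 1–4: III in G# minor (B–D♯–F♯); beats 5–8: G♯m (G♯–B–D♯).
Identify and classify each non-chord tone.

G♯5 (beat 2) — appoggiatura; A♯5 (beat 7) — escape tone.

The harmony at that moment is B major triad (B, D♯, F♯); G♯5 is not a chord tone.
It is approached by leap up from D♯5 and left by step down to F♯5.
Leap in, step out — an appoggiatura.
The harmony at that moment is G♯ minor triad (G♯, B, D♯); A♯5 is not a chord tone.
It is approached by step down from B5 and left by leap up to D♯6.
Step in, leap out — an escape tone.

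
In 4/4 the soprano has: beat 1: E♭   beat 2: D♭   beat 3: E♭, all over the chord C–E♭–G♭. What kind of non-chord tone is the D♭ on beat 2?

Lower neighbor tone.

The harmony at that moment is C diminished triad (C, E♭, G♭); D♭ is not a chord tone.
It is approached by step down from E♭ and left by step up to E♭.
Step away and step back to the same note — a neighbor tone (lower neighbor).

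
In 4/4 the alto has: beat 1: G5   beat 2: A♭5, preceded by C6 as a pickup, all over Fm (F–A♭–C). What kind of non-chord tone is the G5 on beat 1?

Appoggiatura.

The harmony at that moment is F minor triad (F, A♭, C); G5 is not a chord tone.
It is approached by leap down from C6 and left by step up to A♭5.
Leap in, step out, metrically accented — an appoggiatura.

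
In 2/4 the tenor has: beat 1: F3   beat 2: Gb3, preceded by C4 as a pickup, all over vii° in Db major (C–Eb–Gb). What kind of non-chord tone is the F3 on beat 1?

The harmony at that moment is C diminished triad (C, Eb, Gb); F3 is not a chord tone.
It is approached by leap down from C4 and left by step up to Gb3.
Leap in, step out, metrically accented — an appoggiatura.

Appoggiatura.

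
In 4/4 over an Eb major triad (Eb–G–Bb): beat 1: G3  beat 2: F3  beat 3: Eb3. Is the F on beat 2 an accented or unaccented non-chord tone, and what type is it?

Unaccented passing tone.

The harmony at that moment is Eb major triad (Eb, G, Bb); F3 is not a chord tone.
It is approached by step down from G3 and left by step down to Eb3.
Step in, step out in the same direction — a passing tone.
It falls on a weak beat, so it is unaccented.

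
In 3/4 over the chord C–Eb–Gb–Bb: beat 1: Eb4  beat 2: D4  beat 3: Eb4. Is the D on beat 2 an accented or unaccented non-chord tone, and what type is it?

The harmony at that moment is C half-diminished seventh chord (C, Eb, Gb, Bb); D4 is not a chord tone.
It is approached by step down from Eb4 and left by step up to Eb4.
Step away and step back to the same note — a neighbor tone (lower neighbor).
It falls on a weak beat, so it is unaccented.

Unaccented neighbor tone.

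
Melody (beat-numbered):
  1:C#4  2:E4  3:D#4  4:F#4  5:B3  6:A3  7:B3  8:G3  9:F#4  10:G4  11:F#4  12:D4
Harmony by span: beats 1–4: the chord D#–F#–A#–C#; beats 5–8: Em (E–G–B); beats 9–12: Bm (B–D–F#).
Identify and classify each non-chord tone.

E4 (beat 2) — appoggiatura; A3 (beat 6) — neighbor tone; G4 (beat 10) — neighbor tone.

The harmony at that moment is D# minor seventh chord (D#, F#, A#, C#); E4 is not a chord tone.
It is approached by leap up from C#4 and left by step down to D#4.
Leap in, step out — an appoggiatura.
The harmony at that moment is E minor triad (E, G, B); A3 is not a chord tone.
It is approached by step down from B3 and left by step up to B3.
Step away and step back to the same note — a neighbor tone (lower neighbor).
The harmony at that moment is B minor triad (B, D, F#); G4 is not a chord tone.
It is approached by step up from F#4 and left by step down to F#4.
Step away and step back to the same note — a neighbor tone (upper neighbor).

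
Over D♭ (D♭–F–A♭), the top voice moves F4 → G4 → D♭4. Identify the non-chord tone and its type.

The harmony at that moment is D♭ major triad (D♭, F, A♭); G4 is not a chord tone.
It is approached by step up from F4 and left by leap down to D♭4.
Step in, leap out — an escape tone.

G4 is an escape tone.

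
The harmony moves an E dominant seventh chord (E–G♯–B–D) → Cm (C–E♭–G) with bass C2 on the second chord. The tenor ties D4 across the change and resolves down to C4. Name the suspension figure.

At the second chord the bass is C2. The suspended D4 lies a ninth above the bass; after resolving down by step to C4, the interval above the bass becomes an octave.
Suspension figures are named by those two intervals: 9–8.

9–8 suspension.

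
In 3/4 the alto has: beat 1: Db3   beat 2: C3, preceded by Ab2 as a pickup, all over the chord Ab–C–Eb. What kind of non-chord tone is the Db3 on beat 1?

Appoggiatura.

The harmony at that moment is Ab major triad (Ab, C, Eb); Db3 is not a chord tone.
It is approached by leap up from Ab2 and left by step down to C3.
Leap in, step out, metrically accented — an appoggiatura.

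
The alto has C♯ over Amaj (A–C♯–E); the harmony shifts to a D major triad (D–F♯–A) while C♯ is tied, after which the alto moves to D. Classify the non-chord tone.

C♯ is a retardation.

The harmony at that moment is D major triad (D, F♯, A); C♯ is not a chord tone.
It is held over (the same pitch as the preceding C♯) and left by step up to D.
Held over from the previous chord and resolving up by step — a retardation.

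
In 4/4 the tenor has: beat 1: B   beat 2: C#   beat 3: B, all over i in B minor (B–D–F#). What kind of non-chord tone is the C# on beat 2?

The harmony at that moment is B minor triad (B, D, F#); C# is not a chord tone.
It is approached by step up from B and left by step down to B.
Step away and step back to the same note — a neighbor tone (upper neighbor).

Upper neighbor tone.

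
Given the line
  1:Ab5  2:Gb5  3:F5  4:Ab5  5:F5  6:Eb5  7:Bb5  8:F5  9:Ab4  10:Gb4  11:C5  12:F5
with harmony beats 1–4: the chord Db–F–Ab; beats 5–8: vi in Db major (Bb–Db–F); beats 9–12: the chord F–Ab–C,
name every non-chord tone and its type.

The harmony at that moment is Db major triad (Db, F, Ab); Gb5 is not a chord tone.
It is approached by step down from Ab5 and left by step down to F5.
Step in, step out in the same direction — a passing tone.
The harmony at that moment is Bb minor triad (Bb, Db, F); Eb5 is not a chord tone.
It is approached by step down from F5 and left by leap up to Bb5.
Step in, leap out — an escape tone.
The harmony at that moment is F minor triad (F, Ab, C); Gb4 is not a chord tone.
It is approached by step down from Ab4 and left by leap up to C5.
Step in, leap out — an escape tone.

Gb5 (beat 2) — passing tone; Eb5 (beat 6) — escape tone; Gb4 (beat 10) — escape tone.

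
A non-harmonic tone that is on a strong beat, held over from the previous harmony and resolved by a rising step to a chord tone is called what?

Approach: by preparation — the pitch is first a chord tone, then held (tied or repeated) while the harmony changes under it. Departure: up by step. Metric position: strong.
A prepared dissonance that resolves upward by step — a retardation. (The same figure resolving downward would be a suspension.)

Retardation.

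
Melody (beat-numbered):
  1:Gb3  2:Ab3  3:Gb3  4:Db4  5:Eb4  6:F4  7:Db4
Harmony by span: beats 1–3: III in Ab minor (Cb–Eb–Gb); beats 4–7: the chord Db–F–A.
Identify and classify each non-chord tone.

The harmony at that moment is Cb major triad (Cb, Eb, Gb); Ab3 is not a chord tone.
It is approached by step up from Gb3 and left by step down to Gb3.
Step away and step back to the same note — a neighbor tone (upper neighbor).
The harmony at that moment is Db augmented triad (Db, F, A); Eb4 is not a chord tone.
It is approached by step up from Db4 and left by step up to F4.
Step in, step out in the same direction — a passing tone.

Ab3 (beat 2) — neighbor tone; Eb4 (beat 5) — passing tone.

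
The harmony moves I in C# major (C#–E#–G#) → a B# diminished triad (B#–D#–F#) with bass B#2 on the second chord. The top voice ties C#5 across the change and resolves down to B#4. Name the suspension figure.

At the second chord the bass is B#2. The suspended C#5 lies a ninth above the bass; after resolving down by step to B#4, the interval above the bass becomes an octave.
Suspension figures are named by those two intervals: 9–8.

9–8 suspension.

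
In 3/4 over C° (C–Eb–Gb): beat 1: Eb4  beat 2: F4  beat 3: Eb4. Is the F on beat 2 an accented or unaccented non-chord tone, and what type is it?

The harmony at that moment is C diminished triad (C, Eb, Gb); F4 is not a chord tone.
It is approached by step up from Eb4 and left by step down to Eb4.
Step away and step back to the same note — a neighbor tone (upper neighbor).
It falls on a weak beat, so it is unaccented.

Unaccented neighbor tone.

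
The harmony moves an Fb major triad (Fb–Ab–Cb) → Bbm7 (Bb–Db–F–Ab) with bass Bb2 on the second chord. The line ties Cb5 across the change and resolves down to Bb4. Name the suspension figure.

At the second chord the bass is Bb2. The suspended Cb5 lies a ninth above the bass; after resolving down by step to Bb4, the interval above the bass becomes an octave.
Suspension figures are named by those two intervals: 9–8.

9–8 suspension.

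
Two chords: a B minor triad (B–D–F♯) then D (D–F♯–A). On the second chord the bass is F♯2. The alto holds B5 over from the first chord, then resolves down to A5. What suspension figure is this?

At the second chord the bass is F♯2. The suspended B5 lies a fourth above the bass; after resolving down by step to A5, the interval above the bass becomes a third.
Suspension figures are named by those two intervals: 4–3.

4–3 suspension.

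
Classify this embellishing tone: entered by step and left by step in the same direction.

Passing tone.

Approach: by step. Departure: by step, continuing in the same direction.
Stepwise on both sides with no change of direction means the note fills in the space between two different chord tones — a passing tone. (Had it turned back to its starting note it would be a neighbor tone instead.)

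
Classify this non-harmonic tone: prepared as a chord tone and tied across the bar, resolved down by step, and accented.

Approach: by preparation — the pitch is first a chord tone, then held (tied or repeated) while the harmony changes under it. Departure: down by step. Metric position: strong.
A prepared dissonance that resolves downward by step — a suspension. (The same figure resolving upward would be a retardation.)

Suspension.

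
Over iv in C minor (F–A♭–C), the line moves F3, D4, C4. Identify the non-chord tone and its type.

D4 is an appoggiatura.

The harmony at that moment is F minor triad (F, A♭, C); D4 is not a chord tone.
It is approached by leap up from F3 and left by step down to C4.
Leap in, step out — an appoggiatura.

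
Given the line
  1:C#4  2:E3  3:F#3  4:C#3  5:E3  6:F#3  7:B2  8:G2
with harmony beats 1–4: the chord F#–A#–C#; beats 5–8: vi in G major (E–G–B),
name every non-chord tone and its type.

The harmony at that moment is F# major triad (F#, A#, C#); E3 is not a chord tone.
It is approached by leap down from C#4 and left by step up to F#3.
Leap in, step out — an appoggiatura.
The harmony at that moment is E minor triad (E, G, B); F#3 is not a chord tone.
It is approached by step up from E3 and left by leap down to B2.
Step in, leap out — an escape tone.

E3 (beat 2) — appoggiatura; F#3 (beat 6) — escape tone.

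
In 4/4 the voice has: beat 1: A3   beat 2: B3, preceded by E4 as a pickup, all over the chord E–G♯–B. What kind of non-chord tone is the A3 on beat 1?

The harmony at that moment is E major triad (E, G♯, B); A3 is not a chord tone.
It is approached by leap down from E4 and left by step up to B3.
Leap in, step out, metrically accented — an appoggiatura.

Appoggiatura.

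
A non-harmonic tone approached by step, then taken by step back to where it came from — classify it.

Neighbor tone.

Approach: by step. Departure: by step in the opposite direction, back to the starting pitch.
Stepwise on both sides but reversing to return to the same chord tone — a neighbor tone. (Had it continued onward in the same direction it would be a passing tone instead.)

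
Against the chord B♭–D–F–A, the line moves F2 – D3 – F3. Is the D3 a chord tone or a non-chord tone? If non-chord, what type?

Bb major seventh chord contains B♭, D, F, A; D is the third, so it is a chord tone.

Chord tone (the third of Bb major seventh chord).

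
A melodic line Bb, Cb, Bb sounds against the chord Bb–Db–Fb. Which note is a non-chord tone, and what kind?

The harmony at that moment is Bb diminished triad (Bb, Db, Fb); Cb is not a chord tone.
It is approached by step up from Bb and left by step down to Bb.
Step away and step back to the same note — a neighbor tone (upper neighbor).

Cb is a neighbor tone.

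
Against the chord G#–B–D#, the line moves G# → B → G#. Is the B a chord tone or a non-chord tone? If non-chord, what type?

G# minor triad contains G#, B, D#; B is the third, so it is a chord tone.

Chord tone (the third of G# minor triad).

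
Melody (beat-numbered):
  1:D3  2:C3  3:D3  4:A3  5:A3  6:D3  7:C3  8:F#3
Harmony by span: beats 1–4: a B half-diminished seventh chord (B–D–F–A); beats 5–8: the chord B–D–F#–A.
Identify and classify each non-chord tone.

C3 (beat 2) — neighbor tone; C3 (beat 7) — escape tone.

The harmony at that moment is B half-diminished seventh chord (B, D, F, A); C3 is not a chord tone.
It is approached by step down from D3 and left by step up to D3.
Step away and step back to the same note — a neighbor tone (lower neighbor).
The harmony at that moment is B minor seventh chord (B, D, F#, A); C3 is not a chord tone.
It is approached by step down from D3 and left by leap up to F#3.
Step in, leap out — an escape tone.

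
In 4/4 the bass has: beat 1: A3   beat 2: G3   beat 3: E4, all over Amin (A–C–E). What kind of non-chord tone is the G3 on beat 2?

Escape tone.

The harmony at that moment is A minor triad (A, C, E); G3 is not a chord tone.
It is approached by step down from A3 and left by leap up to E4.
Step in, leap out, on a weak beat — an escape tone.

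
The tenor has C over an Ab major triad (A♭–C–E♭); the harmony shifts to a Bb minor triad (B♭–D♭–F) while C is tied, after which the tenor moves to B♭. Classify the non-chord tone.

C is a suspension.

The harmony at that moment is B♭ minor triad (B♭, D♭, F); C is not a chord tone.
It is held over (the same pitch as the preceding C) and left by step down to B♭.
Held over from the previous chord and resolving down by step — a suspension.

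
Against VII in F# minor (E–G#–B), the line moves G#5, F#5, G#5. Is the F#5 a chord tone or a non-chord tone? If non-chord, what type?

Non-chord tone — a neighbor tone.

The harmony at that moment is E major triad (E, G#, B); F#5 is not a chord tone.
It is approached by step down from G#5 and left by step up to G#5.
Step away and step back to the same note — a neighbor tone (lower neighbor).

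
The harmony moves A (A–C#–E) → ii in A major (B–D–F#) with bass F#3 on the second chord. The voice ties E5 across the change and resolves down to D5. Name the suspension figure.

At the second chord the bass is F#3. The suspended E5 lies a seventh above the bass; after resolving down by step to D5, the interval above the bass becomes a sixth.
Suspension figures are named by those two intervals: 7–6.

7–6 suspension.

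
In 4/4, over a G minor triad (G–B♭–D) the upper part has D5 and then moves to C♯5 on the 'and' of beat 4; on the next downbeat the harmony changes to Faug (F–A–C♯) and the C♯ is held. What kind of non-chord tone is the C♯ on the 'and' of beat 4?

The harmony at that moment is G minor triad (G, B♭, D); C♯5 is not a chord tone.
It is approached by step down from D5 and then sustained as the same pitch into the next harmony.
Arriving early and becoming a chord tone when the harmony changes — an anticipation.

Anticipation.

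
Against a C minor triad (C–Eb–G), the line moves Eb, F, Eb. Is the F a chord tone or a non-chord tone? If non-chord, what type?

The harmony at that moment is C minor triad (C, Eb, G); F is not a chord tone.
It is approached by step up from Eb and left by step down to Eb.
Step away and step back to the same note — a neighbor tone (upper neighbor).

Non-chord tone — a neighbor tone.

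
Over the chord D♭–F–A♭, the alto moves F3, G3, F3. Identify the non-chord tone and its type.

The harmony at that moment is D♭ major triad (D♭, F, A♭); G3 is not a chord tone.
It is approached by step up from F3 and left by step down to F3.
Step away and step back to the same note — a neighbor tone (upper neighbor).

G3 is a neighbor tone.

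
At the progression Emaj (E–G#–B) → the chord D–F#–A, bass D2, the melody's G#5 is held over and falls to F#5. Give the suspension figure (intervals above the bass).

4–3 suspension.

At the second chord the bass is D2. The suspended G#5 lies a fourth above the bass; after resolving down by step to F#5, the interval above the bass becomes a third.
Suspension figures are named by those two intervals: 4–3.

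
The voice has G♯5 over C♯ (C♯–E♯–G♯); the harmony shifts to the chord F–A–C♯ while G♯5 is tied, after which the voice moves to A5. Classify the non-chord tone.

The harmony at that moment is F augmented triad (F, A, C♯); G♯5 is not a chord tone.
It is held over (the same pitch as the preceding G♯5) and left by step up to A5.
Held over from the previous chord and resolving up by step — a retardation.

G♯5 is a retardation.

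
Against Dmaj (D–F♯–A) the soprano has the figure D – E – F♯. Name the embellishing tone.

The harmony at that moment is D major triad (D, F♯, A); E is not a chord tone.
It is approached by step up from D and left by step up to F♯.
Step in, step out in the same direction — a passing tone.

E is a passing tone.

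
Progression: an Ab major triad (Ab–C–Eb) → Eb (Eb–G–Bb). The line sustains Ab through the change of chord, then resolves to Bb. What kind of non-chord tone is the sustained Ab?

The harmony at that moment is Eb major triad (Eb, G, Bb); Ab is not a chord tone.
It is held over (the same pitch as the preceding Ab) and left by step up to Bb.
Held over from the previous chord and resolving up by step — a retardation.

Ab is a retardation.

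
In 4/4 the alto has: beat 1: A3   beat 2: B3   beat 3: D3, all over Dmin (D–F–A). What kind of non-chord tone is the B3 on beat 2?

Escape tone.

The harmony at that moment is D minor triad (D, F, A); B3 is not a chord tone.
It is approached by step up from A3 and left by leap down to D3.
Step in, leap out, on a weak beat — an escape tone.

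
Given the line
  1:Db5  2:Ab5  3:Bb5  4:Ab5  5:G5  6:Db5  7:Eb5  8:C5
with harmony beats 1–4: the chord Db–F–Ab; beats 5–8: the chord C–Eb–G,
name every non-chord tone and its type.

The harmony at that moment is Db major triad (Db, F, Ab); Bb5 is not a chord tone.
It is approached by step up from Ab5 and left by step down to Ab5.
Step away and step back to the same note — a neighbor tone (upper neighbor).
The harmony at that moment is C minor triad (C, Eb, G); Db5 is not a chord tone.
It is approached by leap down from G5 and left by step up to Eb5.
Leap in, step out — an appoggiatura.

Bb5 (beat 3) — neighbor tone; Db5 (beat 6) — appoggiatura.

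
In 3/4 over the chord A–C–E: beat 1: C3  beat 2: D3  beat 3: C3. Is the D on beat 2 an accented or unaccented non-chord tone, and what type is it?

The harmony at that moment is A minor triad (A, C, E); D3 is not a chord tone.
It is approached by step up from C3 and left by step down to C3.
Step away and step back to the same note — a neighbor tone (upper neighbor).
It falls on a weak beat, so it is unaccented.

Unaccented neighbor tone.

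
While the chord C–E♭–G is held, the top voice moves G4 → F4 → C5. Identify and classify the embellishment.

The harmony at that moment is C minor triad (C, E♭, G); F4 is not a chord tone.
It is approached by step down from G4 and left by leap up to C5.
Step in, leap out — an escape tone.

F4 is an escape tone.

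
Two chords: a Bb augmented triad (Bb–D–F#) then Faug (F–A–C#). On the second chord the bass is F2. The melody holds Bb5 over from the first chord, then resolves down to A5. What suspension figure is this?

At the second chord the bass is F2. The suspended Bb5 lies a fourth above the bass; after resolving down by step to A5, the interval above the bass becomes a third.
Suspension figures are named by those two intervals: 4–3.

4–3 suspension.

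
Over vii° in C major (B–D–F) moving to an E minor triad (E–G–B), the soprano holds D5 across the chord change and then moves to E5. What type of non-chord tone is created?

The harmony at that moment is E minor triad (E, G, B); D5 is not a chord tone.
It is held over (the same pitch as the preceding D5) and left by step up to E5.
Held over from the previous chord and resolving up by step — a retardation.

D5 is a retardation.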